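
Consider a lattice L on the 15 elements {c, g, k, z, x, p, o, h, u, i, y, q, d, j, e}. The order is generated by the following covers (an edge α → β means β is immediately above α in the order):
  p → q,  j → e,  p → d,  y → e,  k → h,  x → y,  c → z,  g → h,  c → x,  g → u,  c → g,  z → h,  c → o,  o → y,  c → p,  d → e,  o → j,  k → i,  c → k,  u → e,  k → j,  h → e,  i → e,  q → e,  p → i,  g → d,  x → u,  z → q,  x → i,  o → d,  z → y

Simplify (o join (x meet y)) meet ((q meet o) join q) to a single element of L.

z

x ∧ y = x
o ∨ x = y
q ∧ o = c
c ∨ q = q
y ∧ q = z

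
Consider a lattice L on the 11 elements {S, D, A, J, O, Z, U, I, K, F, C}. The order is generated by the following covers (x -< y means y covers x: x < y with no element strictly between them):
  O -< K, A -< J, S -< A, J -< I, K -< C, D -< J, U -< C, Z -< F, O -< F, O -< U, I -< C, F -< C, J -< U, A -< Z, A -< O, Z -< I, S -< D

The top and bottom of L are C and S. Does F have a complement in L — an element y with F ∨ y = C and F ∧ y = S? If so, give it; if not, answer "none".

Need y with F ∨ y = C and F ∧ y = S.
Checking each element gives: D.

D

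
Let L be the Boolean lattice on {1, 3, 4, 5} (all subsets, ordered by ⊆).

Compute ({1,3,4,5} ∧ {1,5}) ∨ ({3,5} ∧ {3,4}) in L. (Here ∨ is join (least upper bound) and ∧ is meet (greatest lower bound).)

{1,3,5}

{1,3,4,5} ∧ {1,5} = {1,5}
{3,5} ∧ {3,4} = {3}
{1,5} ∨ {3} = {1,3,5}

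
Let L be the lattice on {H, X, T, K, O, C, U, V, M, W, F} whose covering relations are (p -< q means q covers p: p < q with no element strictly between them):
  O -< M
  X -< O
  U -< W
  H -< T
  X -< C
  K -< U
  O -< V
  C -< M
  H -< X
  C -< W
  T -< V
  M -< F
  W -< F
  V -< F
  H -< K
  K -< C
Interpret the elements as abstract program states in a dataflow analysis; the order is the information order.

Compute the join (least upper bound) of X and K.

Common upper bounds of {X, K}: C, F, M, W.
The least among these is C.

C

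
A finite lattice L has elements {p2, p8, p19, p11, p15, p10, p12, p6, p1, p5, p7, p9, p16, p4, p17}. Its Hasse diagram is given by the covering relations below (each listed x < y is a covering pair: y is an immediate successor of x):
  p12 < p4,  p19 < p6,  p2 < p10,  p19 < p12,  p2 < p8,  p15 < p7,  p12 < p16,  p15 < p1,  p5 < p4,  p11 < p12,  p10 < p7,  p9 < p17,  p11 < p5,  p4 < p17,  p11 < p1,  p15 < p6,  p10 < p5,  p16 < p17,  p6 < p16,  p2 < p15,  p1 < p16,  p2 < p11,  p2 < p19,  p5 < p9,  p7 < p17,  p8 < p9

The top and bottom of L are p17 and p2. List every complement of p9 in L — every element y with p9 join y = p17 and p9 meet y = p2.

p15, p19, p6

Need y with p9 ∨ y = p17 and p9 ∧ y = p2.
Checking each element gives: p15, p19, p6.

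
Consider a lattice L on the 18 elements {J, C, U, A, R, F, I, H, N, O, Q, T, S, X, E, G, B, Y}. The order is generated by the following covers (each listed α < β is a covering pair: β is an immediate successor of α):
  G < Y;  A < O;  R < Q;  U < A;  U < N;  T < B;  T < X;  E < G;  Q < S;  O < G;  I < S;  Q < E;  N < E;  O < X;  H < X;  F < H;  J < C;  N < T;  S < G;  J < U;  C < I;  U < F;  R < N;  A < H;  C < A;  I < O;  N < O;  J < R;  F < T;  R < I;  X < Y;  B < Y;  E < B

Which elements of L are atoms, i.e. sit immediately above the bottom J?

C, R, U

The atoms are exactly the elements that cover J: C, R, U.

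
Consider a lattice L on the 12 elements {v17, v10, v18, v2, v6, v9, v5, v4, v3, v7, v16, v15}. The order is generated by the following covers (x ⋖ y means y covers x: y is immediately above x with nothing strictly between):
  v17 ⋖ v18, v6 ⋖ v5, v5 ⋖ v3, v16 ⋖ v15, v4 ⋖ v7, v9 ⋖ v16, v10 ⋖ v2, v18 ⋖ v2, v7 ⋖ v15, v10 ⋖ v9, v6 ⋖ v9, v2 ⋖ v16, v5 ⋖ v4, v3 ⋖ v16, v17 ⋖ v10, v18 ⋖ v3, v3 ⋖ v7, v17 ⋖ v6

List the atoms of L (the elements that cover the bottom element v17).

v10, v18, v6

The atoms are exactly the elements that cover v17: v10, v18, v6.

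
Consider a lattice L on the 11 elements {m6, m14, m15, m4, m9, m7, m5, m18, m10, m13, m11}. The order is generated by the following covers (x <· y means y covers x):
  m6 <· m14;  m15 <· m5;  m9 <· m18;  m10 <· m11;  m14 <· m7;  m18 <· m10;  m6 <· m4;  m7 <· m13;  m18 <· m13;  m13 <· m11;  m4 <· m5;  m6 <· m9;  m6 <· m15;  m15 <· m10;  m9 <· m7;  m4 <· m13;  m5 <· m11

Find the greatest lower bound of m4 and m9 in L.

m6

Common lower bounds of {m4, m9}: m6.
The greatest among these is m6.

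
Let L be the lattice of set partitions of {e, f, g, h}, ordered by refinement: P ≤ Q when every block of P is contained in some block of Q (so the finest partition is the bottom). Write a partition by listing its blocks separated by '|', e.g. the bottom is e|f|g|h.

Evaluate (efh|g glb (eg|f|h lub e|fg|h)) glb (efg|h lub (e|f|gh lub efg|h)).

ef|g|h

eg|f|h ∨ e|fg|h = efg|h
efh|g ∧ efg|h = ef|g|h
e|f|gh ∨ efg|h = efgh
efg|h ∨ efgh = efgh
ef|g|h ∧ efgh = ef|g|h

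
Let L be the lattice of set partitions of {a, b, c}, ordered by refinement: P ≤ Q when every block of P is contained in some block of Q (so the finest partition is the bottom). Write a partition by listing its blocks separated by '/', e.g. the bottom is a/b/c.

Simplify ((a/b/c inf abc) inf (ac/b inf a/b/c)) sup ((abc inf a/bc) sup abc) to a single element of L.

abc

a/b/c ∧ abc = a/b/c
ac/b ∧ a/b/c = a/b/c
a/b/c ∧ a/b/c = a/b/c
abc ∧ a/bc = a/bc
a/bc ∨ abc = abc
a/b/c ∨ abc = abc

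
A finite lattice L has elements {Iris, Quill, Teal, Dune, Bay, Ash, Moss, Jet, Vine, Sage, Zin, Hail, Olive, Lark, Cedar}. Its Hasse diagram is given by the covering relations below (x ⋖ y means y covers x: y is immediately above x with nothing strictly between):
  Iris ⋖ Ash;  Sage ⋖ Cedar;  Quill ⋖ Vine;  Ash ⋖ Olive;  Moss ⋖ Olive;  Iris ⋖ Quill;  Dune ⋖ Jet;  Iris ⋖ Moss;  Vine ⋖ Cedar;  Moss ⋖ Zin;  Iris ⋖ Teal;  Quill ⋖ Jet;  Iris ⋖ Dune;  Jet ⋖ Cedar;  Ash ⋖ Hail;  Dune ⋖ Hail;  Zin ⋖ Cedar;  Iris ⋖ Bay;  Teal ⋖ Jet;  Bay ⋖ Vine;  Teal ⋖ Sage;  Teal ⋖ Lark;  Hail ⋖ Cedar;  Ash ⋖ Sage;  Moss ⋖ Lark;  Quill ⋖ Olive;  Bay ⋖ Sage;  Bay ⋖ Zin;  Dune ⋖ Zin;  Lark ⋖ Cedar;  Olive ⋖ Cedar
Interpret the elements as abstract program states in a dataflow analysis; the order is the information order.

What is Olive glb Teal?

Common lower bounds of {Olive, Teal}: Iris.
The greatest among these is Iris.

Iris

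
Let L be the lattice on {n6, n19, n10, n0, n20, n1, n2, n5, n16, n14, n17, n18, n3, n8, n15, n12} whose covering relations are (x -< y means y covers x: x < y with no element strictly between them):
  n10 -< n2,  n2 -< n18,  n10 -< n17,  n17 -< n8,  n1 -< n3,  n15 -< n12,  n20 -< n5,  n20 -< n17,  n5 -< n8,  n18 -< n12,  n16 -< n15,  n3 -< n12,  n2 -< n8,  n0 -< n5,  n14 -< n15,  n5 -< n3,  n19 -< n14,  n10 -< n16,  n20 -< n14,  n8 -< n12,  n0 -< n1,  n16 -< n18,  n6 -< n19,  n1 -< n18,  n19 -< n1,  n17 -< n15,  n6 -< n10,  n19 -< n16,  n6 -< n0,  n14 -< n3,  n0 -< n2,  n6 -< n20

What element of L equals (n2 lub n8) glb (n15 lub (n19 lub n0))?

n2 ∨ n8 = n8
n19 ∨ n0 = n1
n15 ∨ n1 = n12
n8 ∧ n12 = n8

n8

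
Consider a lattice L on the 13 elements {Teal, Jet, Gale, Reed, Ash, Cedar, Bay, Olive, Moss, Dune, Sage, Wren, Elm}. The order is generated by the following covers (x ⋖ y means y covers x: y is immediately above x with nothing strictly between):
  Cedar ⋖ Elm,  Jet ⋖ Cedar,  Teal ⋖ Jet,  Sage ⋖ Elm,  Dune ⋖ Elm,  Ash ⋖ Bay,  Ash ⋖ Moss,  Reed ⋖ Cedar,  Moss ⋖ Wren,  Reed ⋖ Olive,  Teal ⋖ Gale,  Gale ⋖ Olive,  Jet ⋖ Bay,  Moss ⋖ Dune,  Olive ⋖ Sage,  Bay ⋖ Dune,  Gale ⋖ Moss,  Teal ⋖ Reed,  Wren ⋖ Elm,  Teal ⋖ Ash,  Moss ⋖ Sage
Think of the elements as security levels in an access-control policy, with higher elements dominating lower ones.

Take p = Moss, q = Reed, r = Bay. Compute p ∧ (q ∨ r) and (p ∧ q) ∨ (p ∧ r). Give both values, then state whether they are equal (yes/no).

Moss; Ash; no

q ∨ r = Elm, so p ∧ (q ∨ r) = Moss ∧ Elm = Moss.
p ∧ q = Teal and p ∧ r = Ash, so (p ∧ q) ∨ (p ∧ r) = Teal ∨ Ash = Ash.
Equal: no.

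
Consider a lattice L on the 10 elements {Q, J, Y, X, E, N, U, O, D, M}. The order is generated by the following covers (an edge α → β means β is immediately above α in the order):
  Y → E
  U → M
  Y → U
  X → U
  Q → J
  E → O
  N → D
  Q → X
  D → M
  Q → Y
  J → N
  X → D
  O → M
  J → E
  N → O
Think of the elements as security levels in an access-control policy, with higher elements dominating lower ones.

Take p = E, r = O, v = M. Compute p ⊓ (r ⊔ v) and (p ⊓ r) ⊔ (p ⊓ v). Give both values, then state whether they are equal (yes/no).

r ⊔ v = M, so p ⊓ (r ⊔ v) = E ⊓ M = E.
p ⊓ r = E and p ⊓ v = E, so (p ⊓ r) ⊔ (p ⊓ v) = E ⊔ E = E.
Equal: yes.

E; E; yes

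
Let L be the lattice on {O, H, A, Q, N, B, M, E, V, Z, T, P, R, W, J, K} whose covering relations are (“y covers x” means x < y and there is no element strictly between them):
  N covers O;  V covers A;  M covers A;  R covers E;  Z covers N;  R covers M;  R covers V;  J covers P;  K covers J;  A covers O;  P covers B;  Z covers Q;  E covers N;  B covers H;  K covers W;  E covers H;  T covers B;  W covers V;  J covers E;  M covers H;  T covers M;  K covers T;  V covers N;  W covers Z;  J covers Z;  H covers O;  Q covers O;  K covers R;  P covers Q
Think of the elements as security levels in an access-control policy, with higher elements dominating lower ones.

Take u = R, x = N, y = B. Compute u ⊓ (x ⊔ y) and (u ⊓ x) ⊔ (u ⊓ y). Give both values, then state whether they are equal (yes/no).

x ⊔ y = J, so u ⊓ (x ⊔ y) = R ⊓ J = E.
u ⊓ x = N and u ⊓ y = H, so (u ⊓ x) ⊔ (u ⊓ y) = N ⊔ H = E.
Equal: yes.

E; E; yes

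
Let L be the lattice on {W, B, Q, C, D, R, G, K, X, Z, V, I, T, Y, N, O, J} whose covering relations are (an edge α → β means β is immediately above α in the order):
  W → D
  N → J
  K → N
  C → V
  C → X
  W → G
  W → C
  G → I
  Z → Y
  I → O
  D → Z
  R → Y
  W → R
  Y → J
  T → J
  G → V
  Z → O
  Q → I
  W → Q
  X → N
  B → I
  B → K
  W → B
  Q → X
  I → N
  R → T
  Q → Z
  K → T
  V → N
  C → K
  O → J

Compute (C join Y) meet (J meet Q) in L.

C ∨ Y = J
J ∧ Q = Q
J ∧ Q = Q

Q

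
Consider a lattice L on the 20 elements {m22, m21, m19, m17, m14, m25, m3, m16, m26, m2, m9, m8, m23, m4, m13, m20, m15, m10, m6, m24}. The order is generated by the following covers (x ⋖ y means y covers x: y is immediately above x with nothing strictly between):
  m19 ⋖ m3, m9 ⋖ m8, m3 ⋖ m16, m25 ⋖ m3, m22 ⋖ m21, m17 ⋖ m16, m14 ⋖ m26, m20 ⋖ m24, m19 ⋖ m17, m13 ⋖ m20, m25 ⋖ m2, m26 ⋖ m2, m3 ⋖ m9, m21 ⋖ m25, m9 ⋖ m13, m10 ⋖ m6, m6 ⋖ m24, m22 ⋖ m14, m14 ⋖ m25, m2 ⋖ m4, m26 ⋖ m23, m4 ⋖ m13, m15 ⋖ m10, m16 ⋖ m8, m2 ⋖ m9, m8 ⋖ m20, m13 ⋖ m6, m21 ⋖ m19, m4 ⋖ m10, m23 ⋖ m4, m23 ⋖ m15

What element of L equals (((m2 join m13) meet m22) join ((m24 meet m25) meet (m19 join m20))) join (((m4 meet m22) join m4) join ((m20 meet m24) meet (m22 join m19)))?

m2 ∨ m13 = m13
m13 ∧ m22 = m22
m24 ∧ m25 = m25
m19 ∨ m20 = m20
m25 ∧ m20 = m25
m22 ∨ m25 = m25
m4 ∧ m22 = m22
m22 ∨ m4 = m4
m20 ∧ m24 = m20
m22 ∨ m19 = m19
m20 ∧ m19 = m19
m4 ∨ m19 = m13
m25 ∨ m13 = m13

m13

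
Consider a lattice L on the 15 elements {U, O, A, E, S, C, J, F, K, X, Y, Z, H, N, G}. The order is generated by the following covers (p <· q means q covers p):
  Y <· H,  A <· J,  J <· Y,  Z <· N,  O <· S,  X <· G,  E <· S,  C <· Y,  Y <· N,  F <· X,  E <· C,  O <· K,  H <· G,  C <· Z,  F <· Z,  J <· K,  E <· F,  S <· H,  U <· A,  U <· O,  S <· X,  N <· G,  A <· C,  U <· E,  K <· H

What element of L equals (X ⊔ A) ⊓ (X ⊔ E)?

X ∨ A = G
X ∨ E = X
G ∧ X = X

X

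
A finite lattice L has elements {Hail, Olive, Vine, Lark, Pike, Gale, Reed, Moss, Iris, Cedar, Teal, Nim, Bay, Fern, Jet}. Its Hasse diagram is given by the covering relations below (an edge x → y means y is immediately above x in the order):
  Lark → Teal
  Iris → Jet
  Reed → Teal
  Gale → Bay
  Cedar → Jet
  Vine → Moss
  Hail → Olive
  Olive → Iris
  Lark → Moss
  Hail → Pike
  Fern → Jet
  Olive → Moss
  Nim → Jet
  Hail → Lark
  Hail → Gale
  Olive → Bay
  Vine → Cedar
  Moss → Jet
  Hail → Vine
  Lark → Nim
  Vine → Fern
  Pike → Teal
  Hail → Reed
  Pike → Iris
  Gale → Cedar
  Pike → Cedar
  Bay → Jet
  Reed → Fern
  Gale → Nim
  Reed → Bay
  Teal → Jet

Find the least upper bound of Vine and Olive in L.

Moss

Common upper bounds of {Vine, Olive}: Jet, Moss.
The least among these is Moss.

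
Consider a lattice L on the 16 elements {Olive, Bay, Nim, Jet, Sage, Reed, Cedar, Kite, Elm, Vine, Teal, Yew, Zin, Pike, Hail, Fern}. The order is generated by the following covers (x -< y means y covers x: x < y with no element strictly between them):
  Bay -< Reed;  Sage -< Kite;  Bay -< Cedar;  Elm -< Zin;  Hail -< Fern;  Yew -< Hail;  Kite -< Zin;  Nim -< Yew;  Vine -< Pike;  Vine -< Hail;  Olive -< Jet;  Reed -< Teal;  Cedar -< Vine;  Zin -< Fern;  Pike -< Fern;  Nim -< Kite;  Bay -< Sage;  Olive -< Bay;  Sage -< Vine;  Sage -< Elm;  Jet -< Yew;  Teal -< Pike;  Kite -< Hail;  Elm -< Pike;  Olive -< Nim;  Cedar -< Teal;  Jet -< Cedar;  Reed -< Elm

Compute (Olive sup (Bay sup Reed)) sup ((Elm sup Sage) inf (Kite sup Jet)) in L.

Elm

Bay ∨ Reed = Reed
Olive ∨ Reed = Reed
Elm ∨ Sage = Elm
Kite ∨ Jet = Hail
Elm ∧ Hail = Sage
Reed ∨ Sage = Elm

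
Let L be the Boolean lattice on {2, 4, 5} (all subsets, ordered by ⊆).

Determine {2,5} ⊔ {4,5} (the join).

Under ⊆, join is union: {2,5} ∪ {4,5} = {2,4,5}.

{2,4,5}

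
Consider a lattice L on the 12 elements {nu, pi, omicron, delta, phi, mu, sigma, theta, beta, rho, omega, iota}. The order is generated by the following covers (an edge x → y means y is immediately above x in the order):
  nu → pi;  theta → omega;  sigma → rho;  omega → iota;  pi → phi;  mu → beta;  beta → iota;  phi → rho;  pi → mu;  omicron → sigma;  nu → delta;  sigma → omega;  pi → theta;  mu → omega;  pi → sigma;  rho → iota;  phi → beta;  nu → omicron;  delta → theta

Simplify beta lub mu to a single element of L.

beta

beta ∨ mu = beta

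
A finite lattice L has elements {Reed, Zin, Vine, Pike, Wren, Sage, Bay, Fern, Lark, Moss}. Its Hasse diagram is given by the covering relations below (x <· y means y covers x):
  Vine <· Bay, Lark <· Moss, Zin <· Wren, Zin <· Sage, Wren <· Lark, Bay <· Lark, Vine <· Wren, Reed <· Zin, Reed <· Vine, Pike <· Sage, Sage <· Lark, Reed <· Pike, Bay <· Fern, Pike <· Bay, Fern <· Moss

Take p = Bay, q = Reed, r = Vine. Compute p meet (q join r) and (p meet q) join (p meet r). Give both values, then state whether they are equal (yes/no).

Vine; Vine; yes

q join r = Vine, so p meet (q join r) = Bay meet Vine = Vine.
p meet q = Reed and p meet r = Vine, so (p meet q) join (p meet r) = Reed join Vine = Vine.
Equal: yes.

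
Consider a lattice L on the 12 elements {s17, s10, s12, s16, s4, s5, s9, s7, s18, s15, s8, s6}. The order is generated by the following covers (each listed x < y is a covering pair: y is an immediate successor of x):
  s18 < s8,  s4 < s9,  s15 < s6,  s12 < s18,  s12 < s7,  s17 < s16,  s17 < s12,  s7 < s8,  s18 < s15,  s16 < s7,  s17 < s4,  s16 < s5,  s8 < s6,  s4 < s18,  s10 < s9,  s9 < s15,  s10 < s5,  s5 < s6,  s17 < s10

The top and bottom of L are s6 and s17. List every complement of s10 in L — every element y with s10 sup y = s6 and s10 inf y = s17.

s7, s8

Need y with s10 ∨ y = s6 and s10 ∧ y = s17.
Checking each element gives: s7, s8.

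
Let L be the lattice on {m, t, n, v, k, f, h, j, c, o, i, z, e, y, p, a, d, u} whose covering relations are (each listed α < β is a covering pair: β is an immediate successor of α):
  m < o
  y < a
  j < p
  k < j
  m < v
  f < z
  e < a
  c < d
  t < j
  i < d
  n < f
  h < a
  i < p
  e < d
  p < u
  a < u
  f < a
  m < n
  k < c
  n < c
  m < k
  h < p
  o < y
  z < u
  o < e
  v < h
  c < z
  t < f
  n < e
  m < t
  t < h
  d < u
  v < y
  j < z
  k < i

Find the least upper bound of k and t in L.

Common upper bounds of {k, t}: j, p, u, z.
The least among these is j.

j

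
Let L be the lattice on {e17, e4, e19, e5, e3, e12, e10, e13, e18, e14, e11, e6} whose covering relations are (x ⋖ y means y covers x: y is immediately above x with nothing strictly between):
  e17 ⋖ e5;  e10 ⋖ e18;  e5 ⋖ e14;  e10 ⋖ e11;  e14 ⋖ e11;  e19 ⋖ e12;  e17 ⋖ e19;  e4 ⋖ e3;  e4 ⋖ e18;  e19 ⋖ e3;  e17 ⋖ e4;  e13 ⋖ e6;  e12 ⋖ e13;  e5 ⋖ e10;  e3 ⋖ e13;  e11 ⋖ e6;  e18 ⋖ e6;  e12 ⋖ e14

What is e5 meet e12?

Common lower bounds of {e5, e12}: e17.
The greatest among these is e17.

e17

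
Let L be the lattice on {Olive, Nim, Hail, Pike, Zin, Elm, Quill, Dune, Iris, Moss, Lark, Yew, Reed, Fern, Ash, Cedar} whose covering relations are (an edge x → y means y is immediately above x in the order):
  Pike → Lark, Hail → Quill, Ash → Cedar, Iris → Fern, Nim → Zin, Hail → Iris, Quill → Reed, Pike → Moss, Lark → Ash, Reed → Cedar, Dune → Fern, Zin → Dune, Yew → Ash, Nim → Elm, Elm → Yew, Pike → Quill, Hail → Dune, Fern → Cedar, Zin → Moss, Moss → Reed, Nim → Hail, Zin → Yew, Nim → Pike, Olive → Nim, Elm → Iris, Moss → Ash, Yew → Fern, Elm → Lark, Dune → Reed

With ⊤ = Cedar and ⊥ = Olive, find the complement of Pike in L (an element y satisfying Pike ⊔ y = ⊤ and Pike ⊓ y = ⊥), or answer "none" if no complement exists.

none

For every candidate y, either Pike ∨ y ≠ Cedar or Pike ∧ y ≠ Olive; no complement exists.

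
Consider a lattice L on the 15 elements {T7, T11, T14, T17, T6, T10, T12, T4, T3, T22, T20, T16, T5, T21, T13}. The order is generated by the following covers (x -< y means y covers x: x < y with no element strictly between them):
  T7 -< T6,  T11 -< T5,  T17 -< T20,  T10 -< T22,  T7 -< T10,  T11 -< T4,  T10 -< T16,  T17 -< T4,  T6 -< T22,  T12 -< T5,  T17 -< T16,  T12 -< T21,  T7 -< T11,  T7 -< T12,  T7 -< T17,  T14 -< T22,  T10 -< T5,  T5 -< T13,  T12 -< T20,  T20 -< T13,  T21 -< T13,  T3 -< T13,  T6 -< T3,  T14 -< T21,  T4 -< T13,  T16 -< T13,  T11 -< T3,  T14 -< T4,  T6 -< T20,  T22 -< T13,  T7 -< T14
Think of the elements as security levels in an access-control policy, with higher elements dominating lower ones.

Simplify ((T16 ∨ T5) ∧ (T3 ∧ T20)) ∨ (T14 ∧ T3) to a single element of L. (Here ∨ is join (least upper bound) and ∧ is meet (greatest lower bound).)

T16 ∨ T5 = T13
T3 ∧ T20 = T6
T13 ∧ T6 = T6
T14 ∧ T3 = T7
T6 ∨ T7 = T6

T6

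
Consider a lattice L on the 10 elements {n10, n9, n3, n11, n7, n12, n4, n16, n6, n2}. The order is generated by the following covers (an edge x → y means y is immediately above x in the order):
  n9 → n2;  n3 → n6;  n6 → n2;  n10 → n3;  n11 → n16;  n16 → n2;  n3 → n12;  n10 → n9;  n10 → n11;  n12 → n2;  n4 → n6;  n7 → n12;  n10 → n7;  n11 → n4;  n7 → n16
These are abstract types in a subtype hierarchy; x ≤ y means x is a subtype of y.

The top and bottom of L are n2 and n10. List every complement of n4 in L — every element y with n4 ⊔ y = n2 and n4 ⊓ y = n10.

Need y with n4 ∨ y = n2 and n4 ∧ y = n10.
Checking each element gives: n12, n7, n9.

n12, n7, n9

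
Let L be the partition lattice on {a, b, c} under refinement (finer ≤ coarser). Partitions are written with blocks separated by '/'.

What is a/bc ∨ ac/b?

abc

The join of a/bc and ac/b merges any blocks that overlap across the partitions, giving abc.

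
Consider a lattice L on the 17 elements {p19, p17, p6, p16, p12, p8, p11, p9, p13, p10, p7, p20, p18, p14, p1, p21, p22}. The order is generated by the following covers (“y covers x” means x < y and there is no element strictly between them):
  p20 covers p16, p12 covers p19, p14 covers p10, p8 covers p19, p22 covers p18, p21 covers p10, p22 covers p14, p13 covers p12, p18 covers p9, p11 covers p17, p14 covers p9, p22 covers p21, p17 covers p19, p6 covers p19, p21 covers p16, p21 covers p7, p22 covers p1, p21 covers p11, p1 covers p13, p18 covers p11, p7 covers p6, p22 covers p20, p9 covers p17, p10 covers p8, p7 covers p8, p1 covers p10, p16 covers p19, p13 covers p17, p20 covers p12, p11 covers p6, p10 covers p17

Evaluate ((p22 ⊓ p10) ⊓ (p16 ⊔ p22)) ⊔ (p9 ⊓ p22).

p22 ∧ p10 = p10
p16 ∨ p22 = p22
p10 ∧ p22 = p10
p9 ∧ p22 = p9
p10 ∨ p9 = p14

p14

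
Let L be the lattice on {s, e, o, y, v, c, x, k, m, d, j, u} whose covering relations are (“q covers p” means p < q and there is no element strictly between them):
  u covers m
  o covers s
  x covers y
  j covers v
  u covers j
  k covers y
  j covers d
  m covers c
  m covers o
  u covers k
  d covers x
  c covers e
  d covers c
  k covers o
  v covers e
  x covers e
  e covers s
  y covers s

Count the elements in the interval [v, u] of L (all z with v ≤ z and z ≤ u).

3

The interval [v, u] = {j, u, v}, which has 3 elements.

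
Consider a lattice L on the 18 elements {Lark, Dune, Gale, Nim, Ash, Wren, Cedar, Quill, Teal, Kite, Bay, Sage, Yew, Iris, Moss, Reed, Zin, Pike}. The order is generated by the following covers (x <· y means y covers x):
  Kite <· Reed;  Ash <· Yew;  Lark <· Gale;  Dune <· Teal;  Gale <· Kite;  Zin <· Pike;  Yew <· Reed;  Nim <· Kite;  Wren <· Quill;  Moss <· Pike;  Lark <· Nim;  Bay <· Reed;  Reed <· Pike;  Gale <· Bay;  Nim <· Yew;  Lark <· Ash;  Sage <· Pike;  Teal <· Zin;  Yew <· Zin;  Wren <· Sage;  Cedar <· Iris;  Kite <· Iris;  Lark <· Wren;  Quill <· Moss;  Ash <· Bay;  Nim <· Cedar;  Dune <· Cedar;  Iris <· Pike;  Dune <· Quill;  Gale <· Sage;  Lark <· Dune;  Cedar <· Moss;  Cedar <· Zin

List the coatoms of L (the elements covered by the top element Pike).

Iris, Moss, Reed, Sage, Zin

The coatoms are exactly the elements covered by Pike: Iris, Moss, Reed, Sage, Zin.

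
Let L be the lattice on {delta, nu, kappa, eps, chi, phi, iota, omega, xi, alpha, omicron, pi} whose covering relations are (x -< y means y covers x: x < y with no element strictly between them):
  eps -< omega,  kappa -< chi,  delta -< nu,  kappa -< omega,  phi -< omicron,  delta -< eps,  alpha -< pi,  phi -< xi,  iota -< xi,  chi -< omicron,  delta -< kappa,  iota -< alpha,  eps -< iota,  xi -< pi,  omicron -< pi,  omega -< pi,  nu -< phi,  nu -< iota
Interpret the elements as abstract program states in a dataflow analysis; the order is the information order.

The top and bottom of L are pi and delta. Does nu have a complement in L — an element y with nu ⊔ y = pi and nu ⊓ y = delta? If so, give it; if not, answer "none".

Need y with nu ∨ y = pi and nu ∧ y = delta.
Checking each element gives: omega.

omega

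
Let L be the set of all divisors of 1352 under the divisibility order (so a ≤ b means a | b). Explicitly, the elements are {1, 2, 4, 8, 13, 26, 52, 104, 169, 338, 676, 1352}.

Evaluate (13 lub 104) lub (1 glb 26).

104

13 ∨ 104 = 104
1 ∧ 26 = 1
104 ∨ 1 = 104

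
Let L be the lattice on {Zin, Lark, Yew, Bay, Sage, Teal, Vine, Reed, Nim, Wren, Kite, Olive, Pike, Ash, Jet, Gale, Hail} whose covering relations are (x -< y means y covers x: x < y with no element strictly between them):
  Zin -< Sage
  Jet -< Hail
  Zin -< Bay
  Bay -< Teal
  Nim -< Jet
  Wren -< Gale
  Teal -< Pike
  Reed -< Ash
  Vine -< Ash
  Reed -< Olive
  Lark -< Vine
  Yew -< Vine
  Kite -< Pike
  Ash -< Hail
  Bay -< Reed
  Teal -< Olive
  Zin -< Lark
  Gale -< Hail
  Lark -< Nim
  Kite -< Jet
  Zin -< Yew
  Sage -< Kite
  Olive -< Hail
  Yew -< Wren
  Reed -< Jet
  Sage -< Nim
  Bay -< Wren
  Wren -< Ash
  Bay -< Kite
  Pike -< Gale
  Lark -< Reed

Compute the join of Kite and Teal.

Common upper bounds of {Kite, Teal}: Gale, Hail, Pike.
The least among these is Pike.

Pike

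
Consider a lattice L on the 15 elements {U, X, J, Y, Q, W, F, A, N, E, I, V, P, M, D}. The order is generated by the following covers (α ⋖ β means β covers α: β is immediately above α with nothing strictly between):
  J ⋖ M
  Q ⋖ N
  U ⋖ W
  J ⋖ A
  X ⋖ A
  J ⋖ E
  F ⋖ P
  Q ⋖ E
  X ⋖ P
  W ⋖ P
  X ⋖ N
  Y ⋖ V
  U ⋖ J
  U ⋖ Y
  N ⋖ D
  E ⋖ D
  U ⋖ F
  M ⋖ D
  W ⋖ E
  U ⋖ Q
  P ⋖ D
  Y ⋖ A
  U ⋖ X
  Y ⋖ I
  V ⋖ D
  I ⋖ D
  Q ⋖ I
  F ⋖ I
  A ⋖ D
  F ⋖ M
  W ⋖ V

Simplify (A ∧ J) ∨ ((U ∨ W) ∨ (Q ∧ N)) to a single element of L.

E

A ∧ J = J
U ∨ W = W
Q ∧ N = Q
W ∨ Q = E
J ∨ E = E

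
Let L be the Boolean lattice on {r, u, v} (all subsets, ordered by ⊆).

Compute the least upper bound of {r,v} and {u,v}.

{r,u,v}

Under ⊆, join is union: {r,v} ∪ {u,v} = {r,u,v}.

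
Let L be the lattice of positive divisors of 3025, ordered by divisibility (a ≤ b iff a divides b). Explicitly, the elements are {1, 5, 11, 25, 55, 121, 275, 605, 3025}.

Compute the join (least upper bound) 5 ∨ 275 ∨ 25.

275

In the divisibility order, the join is the least common multiple: lcm(5, 275, 25) = 275.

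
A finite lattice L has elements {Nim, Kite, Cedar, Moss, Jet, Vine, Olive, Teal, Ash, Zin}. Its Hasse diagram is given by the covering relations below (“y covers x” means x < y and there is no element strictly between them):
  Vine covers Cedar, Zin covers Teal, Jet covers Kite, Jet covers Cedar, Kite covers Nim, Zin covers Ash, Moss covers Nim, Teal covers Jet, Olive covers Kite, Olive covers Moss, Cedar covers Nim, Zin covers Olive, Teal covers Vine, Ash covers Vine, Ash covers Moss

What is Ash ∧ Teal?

Vine

Common lower bounds of {Ash, Teal}: Cedar, Nim, Vine.
The greatest among these is Vine.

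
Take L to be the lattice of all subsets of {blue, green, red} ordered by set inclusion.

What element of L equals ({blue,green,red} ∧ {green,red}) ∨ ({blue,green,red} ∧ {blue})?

{blue,green,red}

{blue,green,red} ∧ {green,red} = {green,red}
{blue,green,red} ∧ {blue} = {blue}
{green,red} ∨ {blue} = {blue,green,red}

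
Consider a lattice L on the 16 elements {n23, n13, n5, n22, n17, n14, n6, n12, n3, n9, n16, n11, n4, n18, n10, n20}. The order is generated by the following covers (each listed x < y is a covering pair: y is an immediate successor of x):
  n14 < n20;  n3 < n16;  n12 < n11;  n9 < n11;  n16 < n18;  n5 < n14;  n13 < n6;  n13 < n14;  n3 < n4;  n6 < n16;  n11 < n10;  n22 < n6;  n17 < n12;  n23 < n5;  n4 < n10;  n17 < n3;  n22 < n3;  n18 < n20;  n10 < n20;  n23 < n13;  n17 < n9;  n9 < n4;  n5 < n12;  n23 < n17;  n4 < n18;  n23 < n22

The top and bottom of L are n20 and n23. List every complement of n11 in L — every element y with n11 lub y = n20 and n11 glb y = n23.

Need y with n11 ∨ y = n20 and n11 ∧ y = n23.
Checking each element gives: n13, n6.

n13, n6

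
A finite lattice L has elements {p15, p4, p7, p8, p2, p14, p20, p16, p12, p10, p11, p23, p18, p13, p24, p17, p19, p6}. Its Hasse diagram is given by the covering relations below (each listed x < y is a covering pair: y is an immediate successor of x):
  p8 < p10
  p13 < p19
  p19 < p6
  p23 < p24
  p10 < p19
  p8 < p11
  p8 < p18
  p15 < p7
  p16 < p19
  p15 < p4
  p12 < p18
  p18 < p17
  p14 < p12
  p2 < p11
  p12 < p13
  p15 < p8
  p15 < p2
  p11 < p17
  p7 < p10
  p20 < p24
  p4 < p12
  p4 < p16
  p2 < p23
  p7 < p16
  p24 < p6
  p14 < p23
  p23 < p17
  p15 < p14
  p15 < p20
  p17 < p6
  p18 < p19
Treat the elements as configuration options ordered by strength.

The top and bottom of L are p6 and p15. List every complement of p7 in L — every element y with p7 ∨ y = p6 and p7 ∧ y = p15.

p11, p17, p2, p20, p23, p24

Need y with p7 ∨ y = p6 and p7 ∧ y = p15.
Checking each element gives: p11, p17, p2, p20, p23, p24.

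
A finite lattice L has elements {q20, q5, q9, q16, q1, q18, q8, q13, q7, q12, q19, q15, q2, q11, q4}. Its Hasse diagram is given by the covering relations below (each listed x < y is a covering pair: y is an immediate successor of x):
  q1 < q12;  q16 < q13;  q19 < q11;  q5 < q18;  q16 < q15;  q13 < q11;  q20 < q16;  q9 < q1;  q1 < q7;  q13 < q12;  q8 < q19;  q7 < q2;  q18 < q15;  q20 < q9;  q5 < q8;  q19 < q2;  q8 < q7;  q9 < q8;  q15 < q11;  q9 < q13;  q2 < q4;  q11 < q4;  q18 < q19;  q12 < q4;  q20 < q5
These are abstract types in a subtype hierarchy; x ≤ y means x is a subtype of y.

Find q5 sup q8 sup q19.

q19

Common upper bounds of {q5, q8, q19}: q11, q19, q2, q4.
The least among these is q19.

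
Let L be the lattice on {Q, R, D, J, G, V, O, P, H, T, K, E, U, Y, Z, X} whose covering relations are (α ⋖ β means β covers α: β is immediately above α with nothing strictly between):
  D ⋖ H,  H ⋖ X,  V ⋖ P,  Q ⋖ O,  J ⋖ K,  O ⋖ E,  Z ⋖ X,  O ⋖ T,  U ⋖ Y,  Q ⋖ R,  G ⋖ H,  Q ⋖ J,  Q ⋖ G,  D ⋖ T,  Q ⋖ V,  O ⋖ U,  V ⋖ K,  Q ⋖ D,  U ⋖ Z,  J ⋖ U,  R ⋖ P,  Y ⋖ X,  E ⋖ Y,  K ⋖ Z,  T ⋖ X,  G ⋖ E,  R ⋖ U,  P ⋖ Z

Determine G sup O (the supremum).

Common upper bounds of {G, O}: E, X, Y.
The least among these is E.

E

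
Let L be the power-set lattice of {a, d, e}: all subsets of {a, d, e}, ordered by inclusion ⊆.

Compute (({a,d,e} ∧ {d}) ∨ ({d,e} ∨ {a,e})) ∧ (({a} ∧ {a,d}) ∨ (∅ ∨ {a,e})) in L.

{a,e}

{a,d,e} ∧ {d} = {d}
{d,e} ∨ {a,e} = {a,d,e}
{d} ∨ {a,d,e} = {a,d,e}
{a} ∧ {a,d} = {a}
∅ ∨ {a,e} = {a,e}
{a} ∨ {a,e} = {a,e}
{a,d,e} ∧ {a,e} = {a,e}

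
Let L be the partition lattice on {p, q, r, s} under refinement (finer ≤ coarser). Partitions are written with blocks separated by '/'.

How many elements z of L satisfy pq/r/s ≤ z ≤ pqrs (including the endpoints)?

The interval [pq/r/s, pqrs] = {pq/r/s, pq/rs, pqr/s, pqrs, pqs/r}, which has 5 elements.

5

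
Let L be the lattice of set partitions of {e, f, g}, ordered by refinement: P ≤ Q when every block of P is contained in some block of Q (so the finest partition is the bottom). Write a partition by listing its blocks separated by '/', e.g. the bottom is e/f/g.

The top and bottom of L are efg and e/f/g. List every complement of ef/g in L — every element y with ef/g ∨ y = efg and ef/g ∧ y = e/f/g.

e/fg, eg/f

Need y with ef/g ∨ y = efg and ef/g ∧ y = e/f/g.
Checking each element gives: e/fg, eg/f.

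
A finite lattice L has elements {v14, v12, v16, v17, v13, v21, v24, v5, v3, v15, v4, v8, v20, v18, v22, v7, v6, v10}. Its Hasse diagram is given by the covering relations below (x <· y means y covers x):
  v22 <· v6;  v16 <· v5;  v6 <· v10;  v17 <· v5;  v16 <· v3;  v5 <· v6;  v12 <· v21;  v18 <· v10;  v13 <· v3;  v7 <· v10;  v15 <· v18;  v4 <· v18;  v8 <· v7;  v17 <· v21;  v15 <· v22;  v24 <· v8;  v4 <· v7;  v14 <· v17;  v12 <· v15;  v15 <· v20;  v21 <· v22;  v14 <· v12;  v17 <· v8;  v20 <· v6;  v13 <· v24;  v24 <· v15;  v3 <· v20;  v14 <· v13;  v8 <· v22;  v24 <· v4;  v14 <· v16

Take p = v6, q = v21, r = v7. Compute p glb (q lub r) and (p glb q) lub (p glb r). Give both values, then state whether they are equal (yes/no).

v6; v22; no

q lub r = v10, so p glb (q lub r) = v6 glb v10 = v6.
p glb q = v21 and p glb r = v8, so (p glb q) lub (p glb r) = v21 lub v8 = v22.
Equal: no.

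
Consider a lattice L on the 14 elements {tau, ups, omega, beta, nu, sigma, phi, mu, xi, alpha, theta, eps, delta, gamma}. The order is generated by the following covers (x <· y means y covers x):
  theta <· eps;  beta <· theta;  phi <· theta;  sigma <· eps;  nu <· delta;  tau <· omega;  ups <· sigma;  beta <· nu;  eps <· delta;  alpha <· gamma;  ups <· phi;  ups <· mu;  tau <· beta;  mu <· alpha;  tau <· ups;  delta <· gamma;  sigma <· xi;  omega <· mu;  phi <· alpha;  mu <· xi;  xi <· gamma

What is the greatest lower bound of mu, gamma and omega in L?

Common lower bounds of {mu, gamma, omega}: omega, tau.
The greatest among these is omega.

omega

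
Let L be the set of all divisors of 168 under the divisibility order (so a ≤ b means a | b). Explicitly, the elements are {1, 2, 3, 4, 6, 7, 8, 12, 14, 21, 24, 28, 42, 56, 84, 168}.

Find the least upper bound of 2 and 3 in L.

6

Common upper bounds of {2, 3}: 12, 168, 24, 42, 6, 84.
The least among these is 6.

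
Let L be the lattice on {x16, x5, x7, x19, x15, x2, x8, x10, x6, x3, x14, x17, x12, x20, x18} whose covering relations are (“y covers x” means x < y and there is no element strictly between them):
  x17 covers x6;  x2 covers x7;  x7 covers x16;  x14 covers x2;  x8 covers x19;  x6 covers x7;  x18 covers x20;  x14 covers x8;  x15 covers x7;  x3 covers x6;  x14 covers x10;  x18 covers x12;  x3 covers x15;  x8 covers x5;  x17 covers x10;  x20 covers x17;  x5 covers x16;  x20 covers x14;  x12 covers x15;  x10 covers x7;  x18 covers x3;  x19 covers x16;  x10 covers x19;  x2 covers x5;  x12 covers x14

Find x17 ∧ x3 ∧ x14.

Common lower bounds of {x17, x3, x14}: x16, x7.
The greatest among these is x7.

x7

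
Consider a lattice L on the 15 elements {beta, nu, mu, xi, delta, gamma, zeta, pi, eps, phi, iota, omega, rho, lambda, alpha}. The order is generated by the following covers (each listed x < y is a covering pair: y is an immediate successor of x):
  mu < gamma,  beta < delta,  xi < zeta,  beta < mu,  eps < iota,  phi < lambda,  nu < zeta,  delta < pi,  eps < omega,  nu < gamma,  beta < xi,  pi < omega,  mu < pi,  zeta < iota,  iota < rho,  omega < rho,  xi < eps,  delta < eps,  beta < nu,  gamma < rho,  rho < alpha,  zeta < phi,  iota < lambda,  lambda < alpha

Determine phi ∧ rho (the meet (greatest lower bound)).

Common lower bounds of {phi, rho}: beta, nu, xi, zeta.
The greatest among these is zeta.

zeta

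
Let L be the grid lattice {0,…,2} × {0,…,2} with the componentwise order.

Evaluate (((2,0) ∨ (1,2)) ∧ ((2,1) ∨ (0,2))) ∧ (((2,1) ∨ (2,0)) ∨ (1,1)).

(2,1)

(2,0) ∨ (1,2) = (2,2)
(2,1) ∨ (0,2) = (2,2)
(2,2) ∧ (2,2) = (2,2)
(2,1) ∨ (2,0) = (2,1)
(2,1) ∨ (1,1) = (2,1)
(2,2) ∧ (2,1) = (2,1)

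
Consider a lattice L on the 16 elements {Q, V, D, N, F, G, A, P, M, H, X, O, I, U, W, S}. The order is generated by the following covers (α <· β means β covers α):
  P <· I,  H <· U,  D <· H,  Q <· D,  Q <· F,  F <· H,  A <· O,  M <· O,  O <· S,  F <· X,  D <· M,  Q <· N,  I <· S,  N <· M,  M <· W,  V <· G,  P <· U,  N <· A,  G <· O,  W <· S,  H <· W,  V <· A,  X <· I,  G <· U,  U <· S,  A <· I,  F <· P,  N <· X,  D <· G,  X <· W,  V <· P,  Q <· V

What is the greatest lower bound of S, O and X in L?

N

Common lower bounds of {S, O, X}: N, Q.
The greatest among these is N.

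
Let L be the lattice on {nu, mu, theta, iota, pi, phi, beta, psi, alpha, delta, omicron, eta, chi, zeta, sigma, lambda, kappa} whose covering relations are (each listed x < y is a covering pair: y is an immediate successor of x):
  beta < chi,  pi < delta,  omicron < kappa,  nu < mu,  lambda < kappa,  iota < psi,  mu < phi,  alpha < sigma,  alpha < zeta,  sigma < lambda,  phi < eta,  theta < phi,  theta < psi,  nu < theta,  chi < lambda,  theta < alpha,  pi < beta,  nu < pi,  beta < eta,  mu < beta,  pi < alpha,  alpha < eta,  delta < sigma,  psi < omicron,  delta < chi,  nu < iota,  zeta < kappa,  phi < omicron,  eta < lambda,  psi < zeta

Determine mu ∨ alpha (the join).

eta

Common upper bounds of {mu, alpha}: eta, kappa, lambda.
The least among these is eta.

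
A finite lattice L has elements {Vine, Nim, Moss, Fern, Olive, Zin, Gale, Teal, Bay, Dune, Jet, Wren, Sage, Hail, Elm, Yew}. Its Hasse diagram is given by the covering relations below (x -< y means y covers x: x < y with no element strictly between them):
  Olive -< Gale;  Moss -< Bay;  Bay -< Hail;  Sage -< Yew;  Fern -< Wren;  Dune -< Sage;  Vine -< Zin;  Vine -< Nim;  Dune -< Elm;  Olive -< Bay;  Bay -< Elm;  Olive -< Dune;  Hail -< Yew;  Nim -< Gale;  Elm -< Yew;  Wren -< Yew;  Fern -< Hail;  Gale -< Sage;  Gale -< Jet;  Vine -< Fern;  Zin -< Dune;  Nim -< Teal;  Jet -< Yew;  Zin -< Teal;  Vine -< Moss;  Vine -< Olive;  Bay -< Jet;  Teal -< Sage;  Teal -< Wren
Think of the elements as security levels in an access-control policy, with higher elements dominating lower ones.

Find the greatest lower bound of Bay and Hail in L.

Common lower bounds of {Bay, Hail}: Bay, Moss, Olive, Vine.
The greatest among these is Bay.

Bay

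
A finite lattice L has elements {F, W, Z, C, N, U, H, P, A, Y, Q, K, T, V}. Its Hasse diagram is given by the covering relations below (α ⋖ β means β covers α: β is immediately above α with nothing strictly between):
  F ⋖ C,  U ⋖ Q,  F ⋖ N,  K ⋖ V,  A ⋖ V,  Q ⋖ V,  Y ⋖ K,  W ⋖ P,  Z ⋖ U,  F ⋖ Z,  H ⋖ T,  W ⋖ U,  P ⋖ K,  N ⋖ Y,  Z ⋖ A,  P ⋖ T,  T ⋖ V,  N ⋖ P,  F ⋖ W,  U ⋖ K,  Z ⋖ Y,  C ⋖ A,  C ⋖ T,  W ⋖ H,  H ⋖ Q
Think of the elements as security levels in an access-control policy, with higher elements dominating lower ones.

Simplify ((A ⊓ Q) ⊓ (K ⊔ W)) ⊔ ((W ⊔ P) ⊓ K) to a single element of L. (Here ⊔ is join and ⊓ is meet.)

A ∧ Q = Z
K ∨ W = K
Z ∧ K = Z
W ∨ P = P
P ∧ K = P
Z ∨ P = K

K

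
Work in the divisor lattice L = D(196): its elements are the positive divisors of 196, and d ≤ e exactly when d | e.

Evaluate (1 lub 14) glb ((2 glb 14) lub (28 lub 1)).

1 ∨ 14 = 14
2 ∧ 14 = 2
28 ∨ 1 = 28
2 ∨ 28 = 28
14 ∧ 28 = 14

14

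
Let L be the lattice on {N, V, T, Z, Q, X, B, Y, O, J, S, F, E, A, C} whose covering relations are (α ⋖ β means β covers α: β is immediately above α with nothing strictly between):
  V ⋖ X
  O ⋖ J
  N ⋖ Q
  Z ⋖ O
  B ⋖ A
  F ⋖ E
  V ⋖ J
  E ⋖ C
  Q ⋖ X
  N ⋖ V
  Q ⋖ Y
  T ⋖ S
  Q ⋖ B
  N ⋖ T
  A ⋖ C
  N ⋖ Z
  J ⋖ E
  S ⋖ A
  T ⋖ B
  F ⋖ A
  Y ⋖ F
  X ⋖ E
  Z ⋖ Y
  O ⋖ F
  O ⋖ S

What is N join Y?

Y

Common upper bounds of {N, Y}: A, C, E, F, Y.
The least among these is Y.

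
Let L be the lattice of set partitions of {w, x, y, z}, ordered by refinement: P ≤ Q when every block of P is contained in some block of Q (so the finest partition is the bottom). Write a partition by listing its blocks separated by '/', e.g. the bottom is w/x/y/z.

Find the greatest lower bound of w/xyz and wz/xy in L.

Common lower bounds of {w/xyz, wz/xy}: w/x/y/z, w/xy/z.
The greatest among these is w/xy/z.

w/xy/z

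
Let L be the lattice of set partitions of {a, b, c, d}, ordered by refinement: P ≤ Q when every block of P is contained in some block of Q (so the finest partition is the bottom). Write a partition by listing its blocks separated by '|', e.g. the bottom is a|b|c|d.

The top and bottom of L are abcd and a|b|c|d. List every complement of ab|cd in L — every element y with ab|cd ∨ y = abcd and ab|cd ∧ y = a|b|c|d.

Need y with ab|cd ∨ y = abcd and ab|cd ∧ y = a|b|c|d.
Checking each element gives: ac|bd, ac|b|d, ad|bc, ad|b|c, a|bc|d, a|bd|c.

ac|bd, ac|b|d, ad|bc, ad|b|c, a|bc|d, a|bd|c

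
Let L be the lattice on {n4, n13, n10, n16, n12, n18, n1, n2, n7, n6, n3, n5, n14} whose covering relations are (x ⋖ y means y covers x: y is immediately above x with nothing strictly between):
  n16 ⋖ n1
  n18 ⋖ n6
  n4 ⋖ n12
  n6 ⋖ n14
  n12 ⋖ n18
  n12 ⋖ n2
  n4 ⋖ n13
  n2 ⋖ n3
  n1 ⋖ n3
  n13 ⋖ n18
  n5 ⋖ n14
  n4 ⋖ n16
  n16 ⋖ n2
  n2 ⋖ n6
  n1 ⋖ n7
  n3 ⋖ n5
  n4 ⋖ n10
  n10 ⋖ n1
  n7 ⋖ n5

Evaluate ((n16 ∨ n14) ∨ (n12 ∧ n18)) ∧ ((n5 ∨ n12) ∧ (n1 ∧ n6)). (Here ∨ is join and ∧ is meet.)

n16

n16 ∨ n14 = n14
n12 ∧ n18 = n12
n14 ∨ n12 = n14
n5 ∨ n12 = n5
n1 ∧ n6 = n16
n5 ∧ n16 = n16
n14 ∧ n16 = n16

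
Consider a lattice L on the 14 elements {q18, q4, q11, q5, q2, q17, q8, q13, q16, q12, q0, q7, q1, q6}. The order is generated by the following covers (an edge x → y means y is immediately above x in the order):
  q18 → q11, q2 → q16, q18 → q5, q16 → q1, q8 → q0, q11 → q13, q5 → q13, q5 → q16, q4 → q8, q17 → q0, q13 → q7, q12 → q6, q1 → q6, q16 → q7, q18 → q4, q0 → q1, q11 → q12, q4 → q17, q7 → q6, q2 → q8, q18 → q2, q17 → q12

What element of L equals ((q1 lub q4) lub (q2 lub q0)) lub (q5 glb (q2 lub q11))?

q1

q1 ∨ q4 = q1
q2 ∨ q0 = q0
q1 ∨ q0 = q1
q2 ∨ q11 = q7
q5 ∧ q7 = q5
q1 ∨ q5 = q1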